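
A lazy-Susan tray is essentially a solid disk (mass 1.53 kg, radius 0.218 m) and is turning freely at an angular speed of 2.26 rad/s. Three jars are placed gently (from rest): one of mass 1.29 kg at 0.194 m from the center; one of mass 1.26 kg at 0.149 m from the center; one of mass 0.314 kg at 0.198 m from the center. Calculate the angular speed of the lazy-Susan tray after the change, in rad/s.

No external torque acts about the center; L_before = L_after.
I_p = ½(1.53)(0.218)² = 0.03636 kg·m².
Added inertia Σmr² = (1.29)(0.194)² + (1.26)(0.149)² + (0.314)(0.198)² = 0.08883 kg·m²; I_f = 0.03636 + 0.08883 = 0.1252 kg·m².
ω_f = I_p ω_i / I_f = (0.03636)(2.26) / 0.1252 = 0.6563 rad/s.

ω_f ≈ 0.656 rad/s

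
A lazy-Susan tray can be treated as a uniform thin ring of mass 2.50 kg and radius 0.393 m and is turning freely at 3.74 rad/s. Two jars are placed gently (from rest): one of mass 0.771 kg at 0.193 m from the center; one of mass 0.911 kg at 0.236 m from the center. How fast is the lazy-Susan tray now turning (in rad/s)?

The added mass arrives with no angular momentum about the center, and any external torque about the center is negligible, so the system's angular momentum is conserved.
I_p = (2.50)(0.393)² = 0.3861 kg·m².
Added inertia Σmr² = (0.771)(0.193)² + (0.911)(0.236)² = 0.07946 kg·m²; I_f = 0.3861 + 0.07946 = 0.4656 kg·m².
ω_f = I_p ω_i / I_f = (0.3861)(3.74) / 0.4656 = 3.102 rad/s.

ω_f ≈ 3.10 rad/s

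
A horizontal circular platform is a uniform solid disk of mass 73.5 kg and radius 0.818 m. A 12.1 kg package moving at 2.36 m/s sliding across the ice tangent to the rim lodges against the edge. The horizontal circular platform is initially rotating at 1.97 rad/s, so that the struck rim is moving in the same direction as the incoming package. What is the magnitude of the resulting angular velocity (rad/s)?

|ω_f| ≈ 2.20 rad/s

The axle reaction passes through the central axle and exerts no torque about it; angular momentum about the central axle is conserved through the impact.
I_p = ½(73.5)(0.818)² = 24.59 kg·m². Taking the sense of the package's angular momentum as positive, L_{package} = m v R = (12.1)(2.36)(0.818) = 23.36 kg·m²/s.
L_i = +I_p ω_p + m v R = +(24.59)(1.97) + 23.36 = 71.80 kg·m²/s.
After sticking, I_f = I_p + m R² = 24.59 + (12.1)(0.818)² = 32.69 kg·m².
ω_f = L_i / I_f = 71.80 / 32.69 = 2.197 rad/s.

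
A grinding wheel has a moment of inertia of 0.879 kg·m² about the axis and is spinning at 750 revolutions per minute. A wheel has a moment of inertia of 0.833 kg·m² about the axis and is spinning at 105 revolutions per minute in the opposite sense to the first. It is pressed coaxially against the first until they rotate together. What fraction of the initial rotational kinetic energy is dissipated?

The coupling torques are internal; angular momentum about the shared axis is conserved.
Taking A's sense as positive: L = (0.8790)(750) − (0.8330)(105) = 571.8 kg·m²·rpm.
Combined I = 0.8790 + 0.8330 = 1.712 kg·m².
ω_f = L / I = 571.8 / 1.712 = 334.0 rpm.
KE_i = ½ΣIω² = 2761 J; KE_f = ½(1.712)(34.97)² = 1047 J.
Fraction dissipated = (KE_i − KE_f)/KE_i = 0.6208.

fraction ≈ 0.621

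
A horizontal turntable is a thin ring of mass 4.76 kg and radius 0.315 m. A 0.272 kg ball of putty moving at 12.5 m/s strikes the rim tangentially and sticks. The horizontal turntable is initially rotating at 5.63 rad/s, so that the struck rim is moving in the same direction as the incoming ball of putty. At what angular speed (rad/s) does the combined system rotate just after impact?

About the axle the impulsive forces during the collision are internal, so angular momentum about that axis is conserved.
I_p = (4.76)(0.315)² = 0.4723 kg·m². Taking the sense of the ball of putty's angular momentum as positive, L_{ball} = m v R = (0.272)(12.5)(0.315) = 1.071 kg·m²/s.
L_i = +I_p ω_p + m v R = +(0.4723)(5.63) + 1.071 = 3.730 kg·m²/s.
After sticking, I_f = I_p + m R² = 0.4723 + (0.272)(0.315)² = 0.4993 kg·m².
ω_f = L_i / I_f = 3.730 / 0.4993 = 7.471 rad/s.

|ω_f| ≈ 7.47 rad/s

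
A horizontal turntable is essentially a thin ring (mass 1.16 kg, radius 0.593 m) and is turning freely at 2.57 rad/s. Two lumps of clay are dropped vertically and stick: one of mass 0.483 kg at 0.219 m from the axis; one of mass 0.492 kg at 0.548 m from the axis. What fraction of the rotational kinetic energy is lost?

fraction ≈ 0.295

No external torque acts about the axis; L_before = L_after.
I_p = (1.16)(0.593)² = 0.4079 kg·m².
Added inertia Σmr² = (0.483)(0.219)² + (0.492)(0.548)² = 0.1709 kg·m²; I_f = 0.4079 + 0.1709 = 0.5788 kg·m².
ω_f = I_p ω_i / I_f = (0.4079)(2.57) / 0.5788 = 1.811 rad/s.
KE_i = ½(0.4079)(2.570 rad/s)² = 1.347 J; KE_f = ½(0.5788)(1.811)² = 0.9493 J.
Fraction lost = 0.2953.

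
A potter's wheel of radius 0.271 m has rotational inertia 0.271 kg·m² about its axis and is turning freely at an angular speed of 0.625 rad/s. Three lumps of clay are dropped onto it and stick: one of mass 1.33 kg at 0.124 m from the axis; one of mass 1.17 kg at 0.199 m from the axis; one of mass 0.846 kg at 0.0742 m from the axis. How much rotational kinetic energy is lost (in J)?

energy lost ≈ 0.0110 J

The added mass arrives with no angular momentum about the axis, and any external torque about the axis is negligible, so the system's angular momentum is conserved.
Added inertia Σmr² = (1.33)(0.124)² + (1.17)(0.199)² + (0.846)(0.0742)² = 0.07144 kg·m²; I_f = 0.2710 + 0.07144 = 0.3424 kg·m².
ω_f = I_p ω_i / I_f = (0.2710)(0.625) / 0.3424 = 0.4946 rad/s.
KE_i = ½(0.2710)(0.6250 rad/s)² = 0.05293 J; KE_f = ½(0.3424)(0.4946)² = 0.04189 J.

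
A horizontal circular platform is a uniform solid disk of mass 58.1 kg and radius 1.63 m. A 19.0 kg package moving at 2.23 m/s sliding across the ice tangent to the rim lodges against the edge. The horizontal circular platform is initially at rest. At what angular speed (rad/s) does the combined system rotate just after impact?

|ω_f| ≈ 0.541 rad/s

About the central axle the impulsive forces during the collision are internal, so angular momentum about that axis is conserved.
I_p = ½(58.1)(1.63)² = 77.18 kg·m². Taking the sense of the package's angular momentum as positive, L_{package} = m v R = (19.0)(2.23)(1.63) = 69.06 kg·m²/s.
L_i = 0 + 69.06 = 69.06 kg·m²/s.
After sticking, I_f = I_p + m R² = 77.18 + (19.0)(1.63)² = 127.7 kg·m².
ω_f = L_i / I_f = 69.06 / 127.7 = 0.5410 rad/s.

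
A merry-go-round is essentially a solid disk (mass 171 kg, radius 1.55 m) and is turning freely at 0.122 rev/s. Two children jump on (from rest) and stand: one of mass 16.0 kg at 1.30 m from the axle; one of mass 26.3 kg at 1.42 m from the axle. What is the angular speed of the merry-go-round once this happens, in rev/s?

ω_f ≈ 0.0878 rev/s

The added mass arrives with no angular momentum about the axle, and any external torque about the axle is negligible, so the system's angular momentum is conserved.
I_p = ½(171)(1.55)² = 205.4 kg·m².
Added inertia Σmr² = (16.0)(1.30)² + (26.3)(1.42)² = 80.07 kg·m²; I_f = 205.4 + 80.07 = 285.5 kg·m².
ω_f = I_p ω_i / I_f = (205.4)(0.122) / 285.5 = 0.08778 rev/s.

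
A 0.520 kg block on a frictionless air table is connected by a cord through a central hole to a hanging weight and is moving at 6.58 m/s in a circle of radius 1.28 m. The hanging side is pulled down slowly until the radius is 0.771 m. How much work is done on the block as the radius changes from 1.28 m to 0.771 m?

W ≈ 19.8 J

The only horizontal force on the mass is along the cord (radial), so it exerts no torque about the hole and angular momentum m v r is conserved.
v₂ = v₁ r₁ / r₂ = (6.58)(1.28) / (0.771) = 10.92 m/s.
W = ΔKE = ½m(v₂² − v₁²) = 19.77 J.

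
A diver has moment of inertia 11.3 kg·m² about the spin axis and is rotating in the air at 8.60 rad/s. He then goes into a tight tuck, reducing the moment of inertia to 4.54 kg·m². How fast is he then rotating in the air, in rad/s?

ω₂ ≈ 21.4 rad/s

With no external torque about the axis, L is conserved: I₁ω₁ = I₂ω₂.
ω₂ = I₁ω₁ / I₂ = (11.30)(8.60 rad/s) / (4.540) = 21.41 rad/s.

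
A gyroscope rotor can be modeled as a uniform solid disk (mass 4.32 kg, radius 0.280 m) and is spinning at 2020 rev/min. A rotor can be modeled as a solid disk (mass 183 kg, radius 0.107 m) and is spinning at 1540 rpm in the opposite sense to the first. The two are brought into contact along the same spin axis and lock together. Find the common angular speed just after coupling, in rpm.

|ω_f| ≈ 1040 rpm

The coupling torques are internal; angular momentum about the shared axis is conserved.
Moments of inertia: I_A = ½(4.32)(0.280)² = 0.1693 kg·m²; I_B = ½(183)(0.107)² = 1.048 kg·m².
Taking A's sense as positive: L = (0.1693)(2020) − (1.048)(1540) = -1271 kg·m²·rpm.
Combined I = 0.1693 + 1.048 = 1.217 kg·m².
ω_f = L / I = -1271 / 1.217 = -1045 rpm.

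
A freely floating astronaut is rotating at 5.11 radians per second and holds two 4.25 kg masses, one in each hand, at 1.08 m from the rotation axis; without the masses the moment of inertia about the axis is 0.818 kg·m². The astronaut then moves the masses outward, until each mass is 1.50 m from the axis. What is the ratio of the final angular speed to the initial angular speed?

ω₂/ω₁ ≈ 0.538

Angular momentum about the spin axis is conserved since the torque about it is zero.
I₁ = 0.818 + 2(4.25)(1.08)² = 10.73 kg·m²; I₂ = 0.818 + 2(4.25)(1.50)² = 19.94 kg·m².
ω₂/ω₁ = I₁/I₂ = 10.73 / 19.94 = 0.5382.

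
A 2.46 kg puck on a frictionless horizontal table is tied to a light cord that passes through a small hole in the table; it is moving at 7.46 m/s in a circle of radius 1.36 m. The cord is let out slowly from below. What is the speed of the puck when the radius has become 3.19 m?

The only horizontal force on the mass is along the cord (radial), so it exerts no torque about the hole and angular momentum m v r is conserved.
v₂ = v₁ r₁ / r₂ = (7.46)(1.36) / (3.19) = 3.180 m/s.

v₂ ≈ 3.18 m/s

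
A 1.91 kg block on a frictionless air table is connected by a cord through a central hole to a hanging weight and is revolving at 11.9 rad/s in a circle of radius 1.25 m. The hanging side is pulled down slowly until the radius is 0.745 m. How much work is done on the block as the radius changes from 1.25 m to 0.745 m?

W ≈ 384 J

No torque about the axis ⇒ m r₁² ω₁ = m r₂² ω₂.
ω₂ = ω₁ (r₁/r₂)² = (11.9)(1.25/0.745)² = 33.50 rad/s.
W = ΔKE = ½m(v₂² − v₁²) = 383.6 J.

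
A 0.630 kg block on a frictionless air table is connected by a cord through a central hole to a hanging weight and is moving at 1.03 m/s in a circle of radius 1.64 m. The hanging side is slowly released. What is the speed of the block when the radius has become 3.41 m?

v₂ ≈ 0.495 m/s

The only horizontal force on the mass is along the cord (radial), so it exerts no torque about the hole and angular momentum m v r is conserved.
v₂ = v₁ r₁ / r₂ = (1.03)(1.64) / (3.41) = 0.4954 m/s.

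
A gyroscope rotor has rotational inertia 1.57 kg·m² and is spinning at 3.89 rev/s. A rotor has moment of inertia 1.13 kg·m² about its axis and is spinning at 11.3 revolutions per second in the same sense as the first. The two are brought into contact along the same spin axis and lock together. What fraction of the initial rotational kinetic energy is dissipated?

No external torque acts about the common axis, so total angular momentum is conserved.
Taking A's sense as positive: L = (1.570)(3.89) + (1.130)(11.3) = 18.88 kg·m²·rev/s.
Combined I = 1.570 + 1.130 = 2.700 kg·m².
ω_f = L / I = 18.88 / 2.700 = 6.991 rev/s.
KE_i = ½ΣIω² = 3317 J; KE_f = ½(2.700)(43.93)² = 2605 J.
Fraction dissipated = (KE_i − KE_f)/KE_i = 0.2147.

fraction ≈ 0.215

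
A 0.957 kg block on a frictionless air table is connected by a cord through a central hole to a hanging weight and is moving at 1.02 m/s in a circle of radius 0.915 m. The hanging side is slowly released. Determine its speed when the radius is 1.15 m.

v₂ ≈ 0.812 m/s

Central (radial) force ⇒ zero torque about the center ⇒ m v r is constant.
v₂ = v₁ r₁ / r₂ = (1.02)(0.915) / (1.15) = 0.8116 m/s.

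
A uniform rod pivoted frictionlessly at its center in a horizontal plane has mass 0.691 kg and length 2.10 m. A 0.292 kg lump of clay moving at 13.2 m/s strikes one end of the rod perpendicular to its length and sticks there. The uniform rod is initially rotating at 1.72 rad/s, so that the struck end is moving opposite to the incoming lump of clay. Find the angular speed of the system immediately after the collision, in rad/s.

About the pivot the impulsive forces during the collision are internal, so angular momentum about that axis is conserved.
I_p = (1/12)(0.691)(2.10)² = 0.2539 kg·m². Taking the sense of the lump of clay's angular momentum as positive, L_{lump} = m v R = (0.292)(13.2)(2.10/2) = 4.047 kg·m²/s.
L_i = −I_p ω_p + m v R = −(0.2539)(1.72) + 4.047 = 3.610 kg·m²/s.
After sticking, I_f = I_p + m R² = 0.2539 + (0.292)(2.10/2)² = 0.5759 kg·m².
ω_f = L_i / I_f = 3.610 / 0.5759 = 6.269 rad/s.

|ω_f| ≈ 6.27 rad/s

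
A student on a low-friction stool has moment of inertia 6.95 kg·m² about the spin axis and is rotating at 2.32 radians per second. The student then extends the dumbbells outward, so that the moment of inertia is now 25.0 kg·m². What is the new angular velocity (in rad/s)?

With no external torque about the axis, L is conserved: I₁ω₁ = I₂ω₂.
ω₂ = I₁ω₁ / I₂ = (6.950)(2.32 rad/s) / (25.00) = 0.6450 rad/s.

ω₂ ≈ 0.645 rad/s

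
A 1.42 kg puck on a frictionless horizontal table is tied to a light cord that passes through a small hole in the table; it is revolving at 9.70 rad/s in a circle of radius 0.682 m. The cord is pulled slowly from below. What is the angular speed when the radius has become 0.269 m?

The constraining force is radial, so m r² ω about the center is conserved.
ω₂ = ω₁ (r₁/r₂)² = (9.70)(0.682/0.269)² = 62.35 rad/s.

ω₂ ≈ 62.3 rad/s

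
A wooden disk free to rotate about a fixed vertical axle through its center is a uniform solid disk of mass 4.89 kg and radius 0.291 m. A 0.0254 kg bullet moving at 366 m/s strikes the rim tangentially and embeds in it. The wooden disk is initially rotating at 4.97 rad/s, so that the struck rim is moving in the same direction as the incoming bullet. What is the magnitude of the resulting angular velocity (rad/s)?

The axle reaction passes through the axle and exerts no torque about it; angular momentum about the axle is conserved through the impact.
I_p = ½(4.89)(0.291)² = 0.2070 kg·m². Taking the sense of the bullet's angular momentum as positive, L_{bullet} = m v R = (0.0254)(366)(0.291) = 2.705 kg·m²/s.
L_i = +I_p ω_p + m v R = +(0.2070)(4.97) + 2.705 = 3.734 kg·m²/s.
After sticking, I_f = I_p + m R² = 0.2070 + (0.0254)(0.291)² = 0.2092 kg·m².
ω_f = L_i / I_f = 3.734 / 0.2092 = 17.85 rad/s.

|ω_f| ≈ 17.9 rad/s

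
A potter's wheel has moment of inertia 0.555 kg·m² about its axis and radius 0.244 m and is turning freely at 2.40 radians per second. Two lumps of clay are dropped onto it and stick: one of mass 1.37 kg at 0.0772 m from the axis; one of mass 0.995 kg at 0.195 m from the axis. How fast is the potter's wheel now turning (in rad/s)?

The added mass arrives with no angular momentum about the axis, and any external torque about the axis is negligible, so the system's angular momentum is conserved.
Added inertia Σmr² = (1.37)(0.0772)² + (0.995)(0.195)² = 0.04600 kg·m²; I_f = 0.5550 + 0.04600 = 0.6010 kg·m².
ω_f = I_p ω_i / I_f = (0.5550)(2.40) / 0.6010 = 2.216 rad/s.

ω_f ≈ 2.22 rad/s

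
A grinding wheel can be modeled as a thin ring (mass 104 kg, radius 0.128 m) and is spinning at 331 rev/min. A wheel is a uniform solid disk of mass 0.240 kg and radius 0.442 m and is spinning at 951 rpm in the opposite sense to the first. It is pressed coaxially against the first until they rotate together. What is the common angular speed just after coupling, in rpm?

|ω_f| ≈ 314 rpm

No external torque acts about the common axis, so total angular momentum is conserved.
Moments of inertia: I_A = (104)(0.128)² = 1.704 kg·m²; I_B = ½(0.240)(0.442)² = 0.02344 kg·m².
Taking A's sense as positive: L = (1.704)(331) − (0.02344)(951) = 541.7 kg·m²·rpm.
Combined I = 1.704 + 0.02344 = 1.727 kg·m².
ω_f = L / I = 541.7 / 1.727 = 313.6 rpm.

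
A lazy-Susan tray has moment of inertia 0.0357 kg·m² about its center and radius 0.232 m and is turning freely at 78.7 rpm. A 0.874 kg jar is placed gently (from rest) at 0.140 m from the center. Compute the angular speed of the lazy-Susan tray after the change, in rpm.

ω_f ≈ 53.2 rpm

No external torque acts about the center; L_before = L_after.
Added inertia Σmr² = (0.874)(0.140)² = 0.01713 kg·m²; I_f = 0.03570 + 0.01713 = 0.05283 kg·m².
ω_f = I_p ω_i / I_f = (0.03570)(78.7) / 0.05283 = 53.18 rpm.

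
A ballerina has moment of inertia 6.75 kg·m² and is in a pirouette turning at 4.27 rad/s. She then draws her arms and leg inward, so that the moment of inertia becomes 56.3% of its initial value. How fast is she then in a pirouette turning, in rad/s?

ω₂ ≈ 7.58 rad/s

Angular momentum about the spin axis is conserved since the torque about it is zero.
I₂ = 0.563 × 6.75 = 3.800 kg·m².
ω₂ = I₁ω₁ / I₂ = (6.750)(4.27 rad/s) / (3.800) = 7.584 rad/s.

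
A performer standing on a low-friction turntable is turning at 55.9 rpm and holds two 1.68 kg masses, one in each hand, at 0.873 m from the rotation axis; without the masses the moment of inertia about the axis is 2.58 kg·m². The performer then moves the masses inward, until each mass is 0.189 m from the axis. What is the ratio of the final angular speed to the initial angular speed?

Angular momentum about the spin axis is conserved since the torque about it is zero.
I₁ = 2.58 + 2(1.68)(0.873)² = 5.141 kg·m²; I₂ = 2.58 + 2(1.68)(0.189)² = 2.700 kg·m².
ω₂/ω₁ = I₁/I₂ = 5.141 / 2.700 = 1.904.

ω₂/ω₁ ≈ 1.90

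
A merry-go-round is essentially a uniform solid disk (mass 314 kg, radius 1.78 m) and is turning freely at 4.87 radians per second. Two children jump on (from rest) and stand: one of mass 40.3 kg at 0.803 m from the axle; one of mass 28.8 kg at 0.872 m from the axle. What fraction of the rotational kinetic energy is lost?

fraction ≈ 0.0878

The added mass arrives with no angular momentum about the axle, and any external torque about the axle is negligible, so the system's angular momentum is conserved.
I_p = ½(314)(1.78)² = 497.4 kg·m².
Added inertia Σmr² = (40.3)(0.803)² + (28.8)(0.872)² = 47.88 kg·m²; I_f = 497.4 + 47.88 = 545.3 kg·m².
ω_f = I_p ω_i / I_f = (497.4)(4.87) / 545.3 = 4.442 rad/s.
KE_i = ½(497.4)(4.870 rad/s)² = 5899 J; KE_f = ½(545.3)(4.442)² = 5381 J.
Fraction lost = 0.08781.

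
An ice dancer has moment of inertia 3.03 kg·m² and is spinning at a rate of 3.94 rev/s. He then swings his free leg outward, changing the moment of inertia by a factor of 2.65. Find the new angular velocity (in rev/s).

With no external torque about the axis, L is conserved: I₁ω₁ = I₂ω₂.
I₂ = 2.65 × 3.03 = 8.029 kg·m².
ω₂ = I₁ω₁ / I₂ = (3.030)(3.94 rev/s) / (8.029) = 1.487 rev/s.

ω₂ ≈ 1.49 rev/s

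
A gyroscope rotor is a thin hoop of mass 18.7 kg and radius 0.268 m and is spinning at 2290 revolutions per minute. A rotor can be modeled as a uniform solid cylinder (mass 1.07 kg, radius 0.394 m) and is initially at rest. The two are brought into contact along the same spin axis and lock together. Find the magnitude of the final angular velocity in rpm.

The coupling torques are internal; angular momentum about the shared axis is conserved.
Moments of inertia: I_A = (18.7)(0.268)² = 1.343 kg·m²; I_B = ½(1.07)(0.394)² = 0.08305 kg·m².
Taking A's sense as positive: L = (1.343)(2290) = 3076 kg·m²·rpm.
Combined I = 1.343 + 0.08305 = 1.426 kg·m².
ω_f = L / I = 3076 / 1.426 = 2157 rpm.

|ω_f| ≈ 2160 rpm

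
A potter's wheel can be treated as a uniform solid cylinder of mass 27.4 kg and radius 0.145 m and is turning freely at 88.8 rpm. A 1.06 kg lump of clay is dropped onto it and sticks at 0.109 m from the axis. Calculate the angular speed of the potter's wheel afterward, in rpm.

The added mass arrives with no angular momentum about the axis, and any external torque about the axis is negligible, so the system's angular momentum is conserved.
I_p = ½(27.4)(0.145)² = 0.2880 kg·m².
Added inertia Σmr² = (1.06)(0.109)² = 0.01259 kg·m²; I_f = 0.2880 + 0.01259 = 0.3006 kg·m².
ω_f = I_p ω_i / I_f = (0.2880)(88.8) / 0.3006 = 85.08 rpm.

ω_f ≈ 85.1 rpm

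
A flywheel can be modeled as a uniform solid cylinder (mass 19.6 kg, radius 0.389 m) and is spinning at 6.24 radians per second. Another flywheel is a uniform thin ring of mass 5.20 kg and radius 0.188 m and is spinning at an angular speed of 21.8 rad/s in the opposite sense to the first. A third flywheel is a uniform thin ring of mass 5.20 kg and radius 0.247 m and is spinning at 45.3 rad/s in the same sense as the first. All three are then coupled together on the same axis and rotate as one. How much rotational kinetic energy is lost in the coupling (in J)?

ΔKE lost ≈ 301 J

No external torque acts about the common axis, so total angular momentum is conserved.
Moments of inertia: I_A = ½(19.6)(0.389)² = 1.483 kg·m²; I_B = (5.20)(0.188)² = 0.1838 kg·m²; I_C = (5.20)(0.247)² = 0.3172 kg·m².
Taking A's sense as positive: L = (1.483)(6.24) − (0.1838)(21.8) + (0.3172)(45.3) = 19.62 kg·m²·rad/s.
Combined I = 1.483 + 0.1838 + 0.3172 = 1.984 kg·m².
ω_f = L / I = 19.62 / 1.984 = 9.888 rad/s.
KE_i = ½ΣIω² = 398.1 J; KE_f = ½(1.984)(9.888)² = 97.00 J.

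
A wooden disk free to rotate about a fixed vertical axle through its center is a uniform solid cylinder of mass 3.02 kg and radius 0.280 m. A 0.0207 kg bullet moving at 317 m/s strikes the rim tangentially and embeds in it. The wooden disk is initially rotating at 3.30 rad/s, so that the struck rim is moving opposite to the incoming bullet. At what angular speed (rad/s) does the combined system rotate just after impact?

|ω_f| ≈ 12.1 rad/s

The axle reaction passes through the axle and exerts no torque about it; angular momentum about the axle is conserved through the impact.
I_p = ½(3.02)(0.280)² = 0.1184 kg·m². Taking the sense of the bullet's angular momentum as positive, L_{bullet} = m v R = (0.0207)(317)(0.280) = 1.837 kg·m²/s.
L_i = −I_p ω_p + m v R = −(0.1184)(3.30) + 1.837 = 1.447 kg·m²/s.
After sticking, I_f = I_p + m R² = 0.1184 + (0.0207)(0.280)² = 0.1200 kg·m².
ω_f = L_i / I_f = 1.447 / 0.1200 = 12.05 rad/s.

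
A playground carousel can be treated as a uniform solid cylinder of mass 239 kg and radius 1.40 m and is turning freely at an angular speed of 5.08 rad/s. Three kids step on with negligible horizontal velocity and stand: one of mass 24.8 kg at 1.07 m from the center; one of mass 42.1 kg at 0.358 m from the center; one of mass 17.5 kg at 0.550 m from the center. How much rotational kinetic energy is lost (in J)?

energy lost ≈ 432 J

No external torque acts about the center; L_before = L_after.
I_p = ½(239)(1.40)² = 234.2 kg·m².
Added inertia Σmr² = (24.8)(1.07)² + (42.1)(0.358)² + (17.5)(0.550)² = 39.08 kg·m²; I_f = 234.2 + 39.08 = 273.3 kg·m².
ω_f = I_p ω_i / I_f = (234.2)(5.08) / 273.3 = 4.354 rad/s.
KE_i = ½(234.2)(5.080 rad/s)² = 3022 J; KE_f = ½(273.3)(4.354)² = 2590 J.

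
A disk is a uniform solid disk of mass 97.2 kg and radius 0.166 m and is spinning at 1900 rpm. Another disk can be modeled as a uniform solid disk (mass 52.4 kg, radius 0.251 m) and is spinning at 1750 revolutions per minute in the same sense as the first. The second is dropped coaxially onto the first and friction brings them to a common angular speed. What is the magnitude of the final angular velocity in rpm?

The coupling torques are internal; angular momentum about the shared axis is conserved.
Moments of inertia: I_A = ½(97.2)(0.166)² = 1.339 kg·m²; I_B = ½(52.4)(0.251)² = 1.651 kg·m².
Taking A's sense as positive: L = (1.339)(1900) + (1.651)(1750) = 5433 kg·m²·rpm.
Combined I = 1.339 + 1.651 = 2.990 kg·m².
ω_f = L / I = 5433 / 2.990 = 1817 rpm.

|ω_f| ≈ 1820 rpm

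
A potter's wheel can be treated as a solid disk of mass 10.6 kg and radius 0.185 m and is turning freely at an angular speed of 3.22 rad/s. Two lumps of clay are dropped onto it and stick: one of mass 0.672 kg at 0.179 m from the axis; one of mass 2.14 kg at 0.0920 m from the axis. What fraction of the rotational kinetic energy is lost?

fraction ≈ 0.179

No external torque acts about the axis; L_before = L_after.
I_p = ½(10.6)(0.185)² = 0.1814 kg·m².
Added inertia Σmr² = (0.672)(0.179)² + (2.14)(0.0920)² = 0.03964 kg·m²; I_f = 0.1814 + 0.03964 = 0.2210 kg·m².
ω_f = I_p ω_i / I_f = (0.1814)(3.22) / 0.2210 = 2.642 rad/s.
KE_i = ½(0.1814)(3.220 rad/s)² = 0.9404 J; KE_f = ½(0.2210)(2.642)² = 0.7717 J.
Fraction lost = 0.1794.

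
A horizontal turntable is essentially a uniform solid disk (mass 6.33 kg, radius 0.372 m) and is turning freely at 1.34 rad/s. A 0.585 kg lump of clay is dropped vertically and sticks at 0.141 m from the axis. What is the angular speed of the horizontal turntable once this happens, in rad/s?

The added mass arrives with no angular momentum about the axis, and any external torque about the axis is negligible, so the system's angular momentum is conserved.
I_p = ½(6.33)(0.372)² = 0.4380 kg·m².
Added inertia Σmr² = (0.585)(0.141)² = 0.01163 kg·m²; I_f = 0.4380 + 0.01163 = 0.4496 kg·m².
ω_f = I_p ω_i / I_f = (0.4380)(1.34) / 0.4496 = 1.305 rad/s.

ω_f ≈ 1.31 rad/s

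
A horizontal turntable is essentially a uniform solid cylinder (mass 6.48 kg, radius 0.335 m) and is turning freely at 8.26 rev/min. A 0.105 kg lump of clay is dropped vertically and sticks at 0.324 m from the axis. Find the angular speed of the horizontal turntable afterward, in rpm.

The added mass arrives with no angular momentum about the axis, and any external torque about the axis is negligible, so the system's angular momentum is conserved.
I_p = ½(6.48)(0.335)² = 0.3636 kg·m².
Added inertia Σmr² = (0.105)(0.324)² = 0.01102 kg·m²; I_f = 0.3636 + 0.01102 = 0.3746 kg·m².
ω_f = I_p ω_i / I_f = (0.3636)(8.26) / 0.3746 = 8.017 rpm.

ω_f ≈ 8.02 rpm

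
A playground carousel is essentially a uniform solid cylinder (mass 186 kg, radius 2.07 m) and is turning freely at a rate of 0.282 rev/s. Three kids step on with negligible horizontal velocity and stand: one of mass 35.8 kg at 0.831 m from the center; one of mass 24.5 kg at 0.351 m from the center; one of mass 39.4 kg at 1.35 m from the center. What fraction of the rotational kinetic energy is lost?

No external torque acts about the center; L_before = L_after.
I_p = ½(186)(2.07)² = 398.5 kg·m².
Added inertia Σmr² = (35.8)(0.831)² + (24.5)(0.351)² + (39.4)(1.35)² = 99.55 kg·m²; I_f = 398.5 + 99.55 = 498.0 kg·m².
ω_f = I_p ω_i / I_f = (398.5)(0.282) / 498.0 = 0.2256 rev/s.
KE_i = ½(398.5)(1.772 rad/s)² = 625.5 J; KE_f = ½(498.0)(1.418)² = 500.5 J.
Fraction lost = 0.1999.

fraction ≈ 0.200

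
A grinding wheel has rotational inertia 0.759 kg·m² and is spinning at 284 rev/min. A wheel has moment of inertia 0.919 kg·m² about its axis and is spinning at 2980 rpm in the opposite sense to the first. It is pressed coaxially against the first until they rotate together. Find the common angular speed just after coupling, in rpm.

The coupling torques are internal; angular momentum about the shared axis is conserved.
Taking A's sense as positive: L = (0.7590)(284) − (0.9190)(2980) = -2523 kg·m²·rpm.
Combined I = 0.7590 + 0.9190 = 1.678 kg·m².
ω_f = L / I = -2523 / 1.678 = -1504 rpm.

|ω_f| ≈ 1500 rpm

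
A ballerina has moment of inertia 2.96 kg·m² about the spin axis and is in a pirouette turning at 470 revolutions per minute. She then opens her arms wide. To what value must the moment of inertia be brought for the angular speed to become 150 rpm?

I₂ ≈ 9.27 kg·m²

No external torque acts about the spin axis, so angular momentum is conserved.
I₂ = I₁ω₁ / ω₂ = (2.96)(470) / (150) = 9.275 kg·m².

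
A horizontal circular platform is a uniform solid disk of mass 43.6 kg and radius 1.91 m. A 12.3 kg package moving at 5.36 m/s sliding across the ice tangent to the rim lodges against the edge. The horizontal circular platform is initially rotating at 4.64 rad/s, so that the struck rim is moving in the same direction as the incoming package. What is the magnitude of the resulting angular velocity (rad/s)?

About the central axle the impulsive forces during the collision are internal, so angular momentum about that axis is conserved.
I_p = ½(43.6)(1.91)² = 79.53 kg·m². Taking the sense of the package's angular momentum as positive, L_{package} = m v R = (12.3)(5.36)(1.91) = 125.9 kg·m²/s.
L_i = +I_p ω_p + m v R = +(79.53)(4.64) + 125.9 = 494.9 kg·m²/s.
After sticking, I_f = I_p + m R² = 79.53 + (12.3)(1.91)² = 124.4 kg·m².
ω_f = L_i / I_f = 494.9 / 124.4 = 3.979 rad/s.

|ω_f| ≈ 3.98 rad/s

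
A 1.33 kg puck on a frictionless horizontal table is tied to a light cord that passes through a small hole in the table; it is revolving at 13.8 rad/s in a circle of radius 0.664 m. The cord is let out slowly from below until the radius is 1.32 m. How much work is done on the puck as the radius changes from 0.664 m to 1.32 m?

No torque about the axis ⇒ m r₁² ω₁ = m r₂² ω₂.
ω₂ = ω₁ (r₁/r₂)² = (13.8)(0.664/1.32)² = 3.492 rad/s.
W = ΔKE = ½m(v₂² − v₁²) = -41.71 J.

W ≈ -41.7 J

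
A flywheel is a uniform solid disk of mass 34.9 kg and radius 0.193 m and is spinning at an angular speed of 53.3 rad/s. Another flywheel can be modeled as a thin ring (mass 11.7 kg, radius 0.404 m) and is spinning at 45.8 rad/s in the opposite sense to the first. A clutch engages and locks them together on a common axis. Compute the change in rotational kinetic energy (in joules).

No external torque acts about the common axis, so total angular momentum is conserved.
Moments of inertia: I_A = ½(34.9)(0.193)² = 0.6500 kg·m²; I_B = (11.7)(0.404)² = 1.910 kg·m².
Taking A's sense as positive: L = (0.6500)(53.3) − (1.910)(45.8) = -52.82 kg·m²·rad/s.
Combined I = 0.6500 + 1.910 = 2.560 kg·m².
ω_f = L / I = -52.82 / 2.560 = -20.63 rad/s.
KE_i = ½ΣIω² = 2926 J; KE_f = ½(2.560)(20.63)² = 544.9 J.

ΔKE ≈ -2380 J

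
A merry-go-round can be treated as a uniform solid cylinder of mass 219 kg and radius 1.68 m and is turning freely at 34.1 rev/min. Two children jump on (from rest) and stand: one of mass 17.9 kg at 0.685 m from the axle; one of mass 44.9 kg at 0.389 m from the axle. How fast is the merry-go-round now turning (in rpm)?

ω_f ≈ 32.5 rpm

The added mass arrives with no angular momentum about the axle, and any external torque about the axle is negligible, so the system's angular momentum is conserved.
I_p = ½(219)(1.68)² = 309.1 kg·m².
Added inertia Σmr² = (17.9)(0.685)² + (44.9)(0.389)² = 15.19 kg·m²; I_f = 309.1 + 15.19 = 324.2 kg·m².
ω_f = I_p ω_i / I_f = (309.1)(34.1) / 324.2 = 32.50 rpm.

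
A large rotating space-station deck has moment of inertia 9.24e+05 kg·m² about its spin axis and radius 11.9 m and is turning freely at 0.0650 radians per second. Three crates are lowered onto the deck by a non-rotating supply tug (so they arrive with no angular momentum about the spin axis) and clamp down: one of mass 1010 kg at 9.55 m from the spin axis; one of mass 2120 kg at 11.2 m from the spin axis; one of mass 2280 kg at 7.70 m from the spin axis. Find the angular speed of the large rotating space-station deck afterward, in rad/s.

The added mass arrives with no angular momentum about the spin axis, and any external torque about the spin axis is negligible, so the system's angular momentum is conserved.
Added inertia Σmr² = (1010)(9.55)² + (2120)(11.2)² + (2280)(7.70)² = 4.932e+05 kg·m²; I_f = 9.240e+05 + 4.932e+05 = 1.417e+06 kg·m².
ω_f = I_p ω_i / I_f = (9.240e+05)(0.0650) / 1.417e+06 = 0.04238 rad/s.

ω_f ≈ 0.0424 rad/s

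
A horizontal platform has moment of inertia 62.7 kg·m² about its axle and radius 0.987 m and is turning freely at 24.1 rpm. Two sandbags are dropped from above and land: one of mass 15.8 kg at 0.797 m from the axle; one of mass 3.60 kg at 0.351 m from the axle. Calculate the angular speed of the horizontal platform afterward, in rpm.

ω_f ≈ 20.6 rpm

No external torque acts about the axle; L_before = L_after.
Added inertia Σmr² = (15.8)(0.797)² + (3.60)(0.351)² = 10.48 kg·m²; I_f = 62.70 + 10.48 = 73.18 kg·m².
ω_f = I_p ω_i / I_f = (62.70)(24.1) / 73.18 = 20.65 rpm.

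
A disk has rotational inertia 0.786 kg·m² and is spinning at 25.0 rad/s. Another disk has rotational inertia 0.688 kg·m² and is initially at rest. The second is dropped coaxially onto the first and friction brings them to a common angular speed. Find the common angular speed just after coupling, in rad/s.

|ω_f| ≈ 13.3 rad/s

No external torque acts about the common axis, so total angular momentum is conserved.
Taking A's sense as positive: L = (0.7860)(25.0) = 19.65 kg·m²·rad/s.
Combined I = 0.7860 + 0.6880 = 1.474 kg·m².
ω_f = L / I = 19.65 / 1.474 = 13.33 rad/s.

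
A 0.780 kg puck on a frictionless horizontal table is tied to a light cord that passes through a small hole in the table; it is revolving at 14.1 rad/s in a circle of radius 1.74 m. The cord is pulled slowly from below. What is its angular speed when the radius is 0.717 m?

ω₂ ≈ 83.0 rad/s

The constraining force is radial, so m r² ω about the center is conserved.
ω₂ = ω₁ (r₁/r₂)² = (14.1)(1.74/0.717)² = 83.04 rad/s.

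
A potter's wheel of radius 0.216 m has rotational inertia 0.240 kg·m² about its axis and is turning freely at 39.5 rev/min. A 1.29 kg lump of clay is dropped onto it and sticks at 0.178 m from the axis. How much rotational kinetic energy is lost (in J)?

energy lost ≈ 0.299 J

No external torque acts about the axis; L_before = L_after.
Added inertia Σmr² = (1.29)(0.178)² = 0.04087 kg·m²; I_f = 0.2400 + 0.04087 = 0.2809 kg·m².
ω_f = I_p ω_i / I_f = (0.2400)(39.5) / 0.2809 = 33.75 rpm.
KE_i = ½(0.2400)(4.136 rad/s)² = 2.053 J; KE_f = ½(0.2809)(3.534)² = 1.754 J.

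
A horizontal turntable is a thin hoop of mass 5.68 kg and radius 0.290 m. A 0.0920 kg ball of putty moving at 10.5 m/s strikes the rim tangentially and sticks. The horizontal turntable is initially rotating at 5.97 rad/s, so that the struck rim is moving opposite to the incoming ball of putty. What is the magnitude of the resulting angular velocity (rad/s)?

The axle reaction passes through the axle and exerts no torque about it; angular momentum about the axle is conserved through the impact.
I_p = (5.68)(0.290)² = 0.4777 kg·m². Taking the sense of the ball of putty's angular momentum as positive, L_{ball} = m v R = (0.0920)(10.5)(0.290) = 0.2801 kg·m²/s.
L_i = −I_p ω_p + m v R = −(0.4777)(5.97) + 0.2801 = -2.572 kg·m²/s.
After sticking, I_f = I_p + m R² = 0.4777 + (0.0920)(0.290)² = 0.4854 kg·m².
ω_f = L_i / I_f = -2.572 / 0.4854 = -5.298 rad/s.

|ω_f| ≈ 5.30 rad/s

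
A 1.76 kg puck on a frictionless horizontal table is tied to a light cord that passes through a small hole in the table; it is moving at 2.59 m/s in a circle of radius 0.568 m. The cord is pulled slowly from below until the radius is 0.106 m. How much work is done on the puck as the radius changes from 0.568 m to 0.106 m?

Central (radial) force ⇒ zero torque about the center ⇒ m v r is constant.
v₂ = v₁ r₁ / r₂ = (2.59)(0.568) / (0.106) = 13.88 m/s.
W = ΔKE = ½m(v₂² − v₁²) = 163.6 J.

W ≈ 164 J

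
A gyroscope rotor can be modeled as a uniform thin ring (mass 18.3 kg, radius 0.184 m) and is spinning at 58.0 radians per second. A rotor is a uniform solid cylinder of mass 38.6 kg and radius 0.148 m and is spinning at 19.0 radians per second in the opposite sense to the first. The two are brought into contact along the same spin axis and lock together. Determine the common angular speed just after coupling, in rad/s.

|ω_f| ≈ 26.8 rad/s

No external torque acts about the common axis, so total angular momentum is conserved.
Moments of inertia: I_A = (18.3)(0.184)² = 0.6196 kg·m²; I_B = ½(38.6)(0.148)² = 0.4227 kg·m².
Taking A's sense as positive: L = (0.6196)(58.0) − (0.4227)(19.0) = 27.90 kg·m²·rad/s.
Combined I = 0.6196 + 0.4227 = 1.042 kg·m².
ω_f = L / I = 27.90 / 1.042 = 26.77 rad/s.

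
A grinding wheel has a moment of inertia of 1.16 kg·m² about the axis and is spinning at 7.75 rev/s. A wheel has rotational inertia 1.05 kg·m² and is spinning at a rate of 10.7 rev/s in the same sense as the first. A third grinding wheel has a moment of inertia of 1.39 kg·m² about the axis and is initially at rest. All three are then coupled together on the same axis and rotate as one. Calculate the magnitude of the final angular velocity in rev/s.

|ω_f| ≈ 5.62 rev/s

The coupling torques are internal; angular momentum about the shared axis is conserved.
Taking A's sense as positive: L = (1.160)(7.75) + (1.050)(10.7) = 20.23 kg·m²·rev/s.
Combined I = 1.160 + 1.050 + 1.390 = 3.600 kg·m².
ω_f = L / I = 20.23 / 3.600 = 5.618 rev/s.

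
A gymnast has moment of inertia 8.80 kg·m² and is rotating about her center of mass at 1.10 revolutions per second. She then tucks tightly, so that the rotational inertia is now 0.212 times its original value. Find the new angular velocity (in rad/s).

Angular momentum about the spin axis is conserved since the torque about it is zero.
I₂ = 0.212 × 8.80 = 1.866 kg·m².
ω₂ = I₁ω₁ / I₂ = (8.800)(1.10 rev/s) / (1.866) = 5.189 rev/s = 32.60 rad/s.

ω₂ ≈ 32.6 rad/s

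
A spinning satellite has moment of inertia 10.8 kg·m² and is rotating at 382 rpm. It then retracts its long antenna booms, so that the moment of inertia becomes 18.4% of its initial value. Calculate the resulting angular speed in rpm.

ω₂ ≈ 2080 rpm

With no external torque about the axis, L is conserved: I₁ω₁ = I₂ω₂.
I₂ = 0.184 × 10.8 = 1.987 kg·m².
ω₂ = I₁ω₁ / I₂ = (10.80)(382 rpm) / (1.987) = 2076 rpm.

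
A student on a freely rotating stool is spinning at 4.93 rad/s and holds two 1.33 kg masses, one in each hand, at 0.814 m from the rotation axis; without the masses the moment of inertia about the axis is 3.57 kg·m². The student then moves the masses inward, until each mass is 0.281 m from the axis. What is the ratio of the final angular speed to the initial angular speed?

No external torque acts about the spin axis, so angular momentum is conserved.
I₁ = 3.57 + 2(1.33)(0.814)² = 5.333 kg·m²; I₂ = 3.57 + 2(1.33)(0.281)² = 3.780 kg·m².
ω₂/ω₁ = I₁/I₂ = 5.333 / 3.780 = 1.411.

ω₂/ω₁ ≈ 1.41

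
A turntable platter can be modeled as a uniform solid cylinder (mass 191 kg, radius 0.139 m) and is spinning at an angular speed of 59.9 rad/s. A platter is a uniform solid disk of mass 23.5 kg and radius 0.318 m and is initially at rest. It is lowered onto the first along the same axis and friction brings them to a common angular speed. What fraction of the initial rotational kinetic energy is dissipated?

fraction ≈ 0.392

The coupling torques are internal; angular momentum about the shared axis is conserved.
Moments of inertia: I_A = ½(191)(0.139)² = 1.845 kg·m²; I_B = ½(23.5)(0.318)² = 1.188 kg·m².
Taking A's sense as positive: L = (1.845)(59.9) = 110.5 kg·m²·rad/s.
Combined I = 1.845 + 1.188 = 3.033 kg·m².
ω_f = L / I = 110.5 / 3.033 = 36.44 rad/s.
KE_i = ½ΣIω² = 3310 J; KE_f = ½(3.033)(36.44)² = 2014 J.
Fraction dissipated = (KE_i − KE_f)/KE_i = 0.3917.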